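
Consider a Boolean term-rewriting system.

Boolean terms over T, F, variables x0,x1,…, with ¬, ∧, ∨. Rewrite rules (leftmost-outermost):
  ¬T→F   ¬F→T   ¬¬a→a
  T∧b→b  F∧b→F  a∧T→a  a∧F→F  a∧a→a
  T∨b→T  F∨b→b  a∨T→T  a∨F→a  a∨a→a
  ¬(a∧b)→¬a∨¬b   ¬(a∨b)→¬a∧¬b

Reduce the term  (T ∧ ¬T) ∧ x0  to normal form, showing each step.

Answer: normal form = F  (in 3 steps)

Derivation:
  start: (T ∧ ¬T) ∧ x0
  [1] ¬T ∧ x0
  [2] F ∧ x0
  [3] F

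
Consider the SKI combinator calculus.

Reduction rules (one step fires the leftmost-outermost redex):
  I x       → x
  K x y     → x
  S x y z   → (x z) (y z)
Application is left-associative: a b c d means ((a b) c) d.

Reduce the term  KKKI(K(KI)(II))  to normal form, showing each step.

Answer: normal form = I  (in 2 steps)

Working:
  start: KKKI(K(KI)(II))
  [1] KI(K(KI)(II))
  [2] I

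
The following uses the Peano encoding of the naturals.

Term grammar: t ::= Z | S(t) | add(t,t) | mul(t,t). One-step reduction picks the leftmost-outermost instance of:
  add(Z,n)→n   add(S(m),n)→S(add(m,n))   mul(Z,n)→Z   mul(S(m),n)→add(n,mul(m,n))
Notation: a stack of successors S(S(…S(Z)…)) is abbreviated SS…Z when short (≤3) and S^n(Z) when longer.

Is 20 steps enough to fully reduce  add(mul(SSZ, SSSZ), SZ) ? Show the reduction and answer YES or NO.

Answer: YES — reaches normal form S^7(Z) in 18 ≤ 20 steps

Derivation:
  start: add(mul(SSZ, SSSZ), SZ)
  →1  add(add(SSSZ, mul(SZ, SSSZ)), SZ)
  →2  add(S(add(SSZ, mul(SZ, SSSZ))), SZ)
  →3  S(add(add(SSZ, mul(SZ, SSSZ)), SZ))
  →4  S(add(S(add(SZ, mul(SZ, SSSZ))), SZ))
  →5  S(S(add(add(SZ, mul(SZ, SSSZ)), SZ)))
  →6  S(S(add(S(add(Z, mul(SZ, SSSZ))), SZ)))
  →7  S(S(S(add(add(Z, mul(SZ, SSSZ)), SZ))))
  →8  S(S(S(add(mul(SZ, SSSZ), SZ))))
  →9  S(S(S(add(add(SSSZ, mul(Z, SSSZ)), SZ))))
  →10  S(S(S(add(S(add(SSZ, mul(Z, SSSZ))), SZ))))
  →11  S(S(S(S(add(add(SSZ, mul(Z, SSSZ)), SZ)))))
  →12  S(S(S(S(add(S(add(SZ, mul(Z, SSSZ))), SZ)))))
  →13  S(S(S(S(S(add(add(SZ, mul(Z, SSSZ)), SZ))))))
  →14  S(S(S(S(S(add(S(add(Z, mul(Z, SSSZ))), SZ))))))
  →15  S(S(S(S(S(S(add(add(Z, mul(Z, SSSZ)), SZ)))))))
  →16  S(S(S(S(S(S(add(mul(Z, SSSZ), SZ)))))))
  →17  S(S(S(S(S(S(add(Z, SZ)))))))
  →18  S^7(Z)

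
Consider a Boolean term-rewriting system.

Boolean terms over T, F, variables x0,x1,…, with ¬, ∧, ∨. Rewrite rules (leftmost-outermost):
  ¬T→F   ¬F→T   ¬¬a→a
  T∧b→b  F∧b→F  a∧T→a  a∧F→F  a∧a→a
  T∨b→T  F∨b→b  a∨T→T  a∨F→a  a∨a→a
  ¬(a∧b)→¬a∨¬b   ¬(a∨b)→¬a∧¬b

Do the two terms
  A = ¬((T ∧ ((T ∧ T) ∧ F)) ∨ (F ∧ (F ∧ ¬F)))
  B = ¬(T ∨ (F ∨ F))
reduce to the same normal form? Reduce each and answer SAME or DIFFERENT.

Answer: DIFFERENT — A ⇓ T, B ⇓ F

Reduction:
Term A:
  start: ¬((T ∧ ((T ∧ T) ∧ F)) ∨ (F ∧ (F ∧ ¬F)))
  [1] ¬(T ∧ ((T ∧ T) ∧ F)) ∧ ¬(F ∧ (F ∧ ¬F))
  [2] (¬T ∨ ¬((T ∧ T) ∧ F)) ∧ ¬(F ∧ (F ∧ ¬F))
  [3] (F ∨ ¬((T ∧ T) ∧ F)) ∧ ¬(F ∧ (F ∧ ¬F))
  [4] ¬((T ∧ T) ∧ F) ∧ ¬(F ∧ (F ∧ ¬F))
  [5] (¬(T ∧ T) ∨ ¬F) ∧ ¬(F ∧ (F ∧ ¬F))
  [6] ((¬T ∨ ¬T) ∨ ¬F) ∧ ¬(F ∧ (F ∧ ¬F))
  [7] (¬T ∨ ¬F) ∧ ¬(F ∧ (F ∧ ¬F))
  [8] (F ∨ ¬F) ∧ ¬(F ∧ (F ∧ ¬F))
  [9] ¬F ∧ ¬(F ∧ (F ∧ ¬F))
  [10] T ∧ ¬(F ∧ (F ∧ ¬F))
  [11] ¬(F ∧ (F ∧ ¬F))
  [12] ¬F ∨ ¬(F ∧ ¬F)
  [13] T ∨ ¬(F ∧ ¬F)
  [14] T

Term B:
  start: ¬(T ∨ (F ∨ F))
  [1] ¬T ∧ ¬(F ∨ F)
  [2] F ∧ ¬(F ∨ F)
  [3] F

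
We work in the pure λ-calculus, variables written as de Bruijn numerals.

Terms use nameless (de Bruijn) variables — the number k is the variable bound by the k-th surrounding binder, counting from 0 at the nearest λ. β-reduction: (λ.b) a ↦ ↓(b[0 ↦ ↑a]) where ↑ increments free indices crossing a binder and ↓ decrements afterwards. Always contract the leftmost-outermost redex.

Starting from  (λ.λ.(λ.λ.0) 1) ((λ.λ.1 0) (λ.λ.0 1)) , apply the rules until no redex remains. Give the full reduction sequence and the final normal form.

  start: (λ.λ.(λ.λ.0) 1) ((λ.λ.1 0) (λ.λ.0 1))
  [1] λ.(λ.λ.0) ((λ.λ.1 0) (λ.λ.0 1))
  [2] λ.λ.0

Answer: normal form = λ.λ.0  (in 2 steps)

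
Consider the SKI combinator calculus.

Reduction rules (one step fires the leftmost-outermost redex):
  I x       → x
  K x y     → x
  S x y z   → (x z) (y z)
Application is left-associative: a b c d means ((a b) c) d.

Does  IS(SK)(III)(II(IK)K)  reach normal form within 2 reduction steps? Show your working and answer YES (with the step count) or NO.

  start: IS(SK)(III)(II(IK)K)
  step 1: S(SK)(III)(II(IK)K)
  step 2: SK(II(IK)K)(III(II(IK)K))

Answer: NO — after 2 steps the term is SK(II(IK)K)(III(II(IK)K)), not yet normal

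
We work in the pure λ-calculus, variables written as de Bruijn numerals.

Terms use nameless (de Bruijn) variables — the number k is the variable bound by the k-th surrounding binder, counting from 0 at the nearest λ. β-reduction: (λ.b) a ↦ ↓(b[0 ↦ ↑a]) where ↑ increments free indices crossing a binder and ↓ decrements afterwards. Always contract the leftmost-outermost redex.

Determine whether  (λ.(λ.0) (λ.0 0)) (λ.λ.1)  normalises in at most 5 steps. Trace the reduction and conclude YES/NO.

Answer: YES — reaches normal form λ.0 0 in 2 ≤ 5 steps

Working:
  start: (λ.(λ.0) (λ.0 0)) (λ.λ.1)
  step 1: (λ.0) (λ.0 0)
  step 2: λ.0 0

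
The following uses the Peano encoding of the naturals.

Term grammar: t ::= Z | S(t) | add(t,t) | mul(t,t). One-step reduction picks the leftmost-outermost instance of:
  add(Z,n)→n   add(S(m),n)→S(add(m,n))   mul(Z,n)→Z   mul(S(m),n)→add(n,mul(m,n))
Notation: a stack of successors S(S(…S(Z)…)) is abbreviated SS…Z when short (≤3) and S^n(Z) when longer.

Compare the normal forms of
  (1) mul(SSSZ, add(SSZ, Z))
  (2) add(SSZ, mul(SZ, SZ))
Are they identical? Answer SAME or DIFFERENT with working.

Answer: DIFFERENT — A ⇓ S^6(Z), B ⇓ SSSZ

Reduction:
Term A:
  start: mul(SSSZ, add(SSZ, Z))
  →1  add(add(SSZ, Z), mul(SSZ, add(SSZ, Z)))
  →2  add(S(add(SZ, Z)), mul(SSZ, add(SSZ, Z)))
  →3  S(add(add(SZ, Z), mul(SSZ, add(SSZ, Z))))
  →4  S(add(S(add(Z, Z)), mul(SSZ, add(SSZ, Z))))
  →5  S(S(add(add(Z, Z), mul(SSZ, add(SSZ, Z)))))
  →6  S(S(add(Z, mul(SSZ, add(SSZ, Z)))))
  →7  S(S(mul(SSZ, add(SSZ, Z))))
  →8  S(S(add(add(SSZ, Z), mul(SZ, add(SSZ, Z)))))
  →9  S(S(add(S(add(SZ, Z)), mul(SZ, add(SSZ, Z)))))
  →10  S(S(S(add(add(SZ, Z), mul(SZ, add(SSZ, Z))))))
  →11  S(S(S(add(S(add(Z, Z)), mul(SZ, add(SSZ, Z))))))
  →12  S(S(S(S(add(add(Z, Z), mul(SZ, add(SSZ, Z)))))))
  →13  S(S(S(S(add(Z, mul(SZ, add(SSZ, Z)))))))
  →14  S(S(S(S(mul(SZ, add(SSZ, Z))))))
  →15  S(S(S(S(add(add(SSZ, Z), mul(Z, add(SSZ, Z)))))))
  →16  S(S(S(S(add(S(add(SZ, Z)), mul(Z, add(SSZ, Z)))))))
  →17  S(S(S(S(S(add(add(SZ, Z), mul(Z, add(SSZ, Z))))))))
  →18  S(S(S(S(S(add(S(add(Z, Z)), mul(Z, add(SSZ, Z))))))))
  →19  S(S(S(S(S(S(add(add(Z, Z), mul(Z, add(SSZ, Z)))))))))
  →20  S(S(S(S(S(S(add(Z, mul(Z, add(SSZ, Z)))))))))
  →21  S(S(S(S(S(S(mul(Z, add(SSZ, Z))))))))
  →22  S^6(Z)

Term B:
  start: add(SSZ, mul(SZ, SZ))
  →1  S(add(SZ, mul(SZ, SZ)))
  →2  S(S(add(Z, mul(SZ, SZ))))
  →3  S(S(mul(SZ, SZ)))
  →4  S(S(add(SZ, mul(Z, SZ))))
  →5  S(S(S(add(Z, mul(Z, SZ)))))
  →6  S(S(S(mul(Z, SZ))))
  →7  SSSZ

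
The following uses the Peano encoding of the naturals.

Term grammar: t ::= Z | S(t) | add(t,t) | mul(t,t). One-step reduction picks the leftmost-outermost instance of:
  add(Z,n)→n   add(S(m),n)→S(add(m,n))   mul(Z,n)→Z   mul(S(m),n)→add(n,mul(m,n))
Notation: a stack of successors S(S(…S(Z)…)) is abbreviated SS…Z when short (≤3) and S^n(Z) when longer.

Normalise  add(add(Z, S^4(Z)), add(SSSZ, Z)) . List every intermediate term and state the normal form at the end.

  start: add(add(Z, S^4(Z)), add(SSSZ, Z))
  →1  add(S^4(Z), add(SSSZ, Z))
  →2  S(add(SSSZ, add(SSSZ, Z)))
  →3  S(S(add(SSZ, add(SSSZ, Z))))
  →4  S(S(S(add(SZ, add(SSSZ, Z)))))
  →5  S(S(S(S(add(Z, add(SSSZ, Z))))))
  →6  S(S(S(S(add(SSSZ, Z)))))
  →7  S(S(S(S(S(add(SSZ, Z))))))
  →8  S(S(S(S(S(S(add(SZ, Z)))))))
  →9  S(S(S(S(S(S(S(add(Z, Z))))))))
  →10  S^7(Z)

Answer: normal form = S^7(Z)  (in 10 steps)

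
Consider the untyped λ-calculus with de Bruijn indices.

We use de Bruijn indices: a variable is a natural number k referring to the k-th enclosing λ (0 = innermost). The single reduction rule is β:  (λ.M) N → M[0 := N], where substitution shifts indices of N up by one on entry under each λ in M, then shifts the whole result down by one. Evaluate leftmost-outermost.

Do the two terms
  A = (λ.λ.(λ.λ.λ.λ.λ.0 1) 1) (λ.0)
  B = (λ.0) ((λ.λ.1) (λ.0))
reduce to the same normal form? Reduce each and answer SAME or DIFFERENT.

Answer: DIFFERENT — A ⇓ λ.λ.λ.λ.λ.0 1, B ⇓ λ.λ.0

Working:
Term A:
  start: (λ.λ.(λ.λ.λ.λ.λ.0 1) 1) (λ.0)
  [1] λ.(λ.λ.λ.λ.λ.0 1) (λ.0)
  [2] λ.λ.λ.λ.λ.0 1

Term B:
  start: (λ.0) ((λ.λ.1) (λ.0))
  [1] (λ.λ.1) (λ.0)
  [2] λ.λ.0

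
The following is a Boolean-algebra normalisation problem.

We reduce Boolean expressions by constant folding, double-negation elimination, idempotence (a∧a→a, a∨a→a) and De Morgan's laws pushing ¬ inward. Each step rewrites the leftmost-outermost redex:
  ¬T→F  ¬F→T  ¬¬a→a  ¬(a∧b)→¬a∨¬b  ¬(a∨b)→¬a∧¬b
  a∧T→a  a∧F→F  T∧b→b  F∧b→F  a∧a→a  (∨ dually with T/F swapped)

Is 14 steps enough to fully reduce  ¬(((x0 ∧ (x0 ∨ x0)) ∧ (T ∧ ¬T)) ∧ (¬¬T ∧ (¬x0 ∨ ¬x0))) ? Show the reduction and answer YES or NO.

  start: ¬(((x0 ∧ (x0 ∨ x0)) ∧ (T ∧ ¬T)) ∧ (¬¬T ∧ (¬x0 ∨ ¬x0)))
  [1] ¬((x0 ∧ (x0 ∨ x0)) ∧ (T ∧ ¬T)) ∨ ¬(¬¬T ∧ (¬x0 ∨ ¬x0))
  [2] (¬(x0 ∧ (x0 ∨ x0)) ∨ ¬(T ∧ ¬T)) ∨ ¬(¬¬T ∧ (¬x0 ∨ ¬x0))
  [3] ((¬x0 ∨ ¬(x0 ∨ x0)) ∨ ¬(T ∧ ¬T)) ∨ ¬(¬¬T ∧ (¬x0 ∨ ¬x0))
  [4] ((¬x0 ∨ (¬x0 ∧ ¬x0)) ∨ ¬(T ∧ ¬T)) ∨ ¬(¬¬T ∧ (¬x0 ∨ ¬x0))
  [5] ((¬x0 ∨ ¬x0) ∨ ¬(T ∧ ¬T)) ∨ ¬(¬¬T ∧ (¬x0 ∨ ¬x0))
  [6] (¬x0 ∨ ¬(T ∧ ¬T)) ∨ ¬(¬¬T ∧ (¬x0 ∨ ¬x0))
  [7] (¬x0 ∨ (¬T ∨ ¬¬T)) ∨ ¬(¬¬T ∧ (¬x0 ∨ ¬x0))
  [8] (¬x0 ∨ (F ∨ ¬¬T)) ∨ ¬(¬¬T ∧ (¬x0 ∨ ¬x0))
  [9] (¬x0 ∨ ¬¬T) ∨ ¬(¬¬T ∧ (¬x0 ∨ ¬x0))
  [10] (¬x0 ∨ T) ∨ ¬(¬¬T ∧ (¬x0 ∨ ¬x0))
  [11] T ∨ ¬(¬¬T ∧ (¬x0 ∨ ¬x0))
  [12] T

Answer: YES — reaches normal form T in 12 ≤ 14 steps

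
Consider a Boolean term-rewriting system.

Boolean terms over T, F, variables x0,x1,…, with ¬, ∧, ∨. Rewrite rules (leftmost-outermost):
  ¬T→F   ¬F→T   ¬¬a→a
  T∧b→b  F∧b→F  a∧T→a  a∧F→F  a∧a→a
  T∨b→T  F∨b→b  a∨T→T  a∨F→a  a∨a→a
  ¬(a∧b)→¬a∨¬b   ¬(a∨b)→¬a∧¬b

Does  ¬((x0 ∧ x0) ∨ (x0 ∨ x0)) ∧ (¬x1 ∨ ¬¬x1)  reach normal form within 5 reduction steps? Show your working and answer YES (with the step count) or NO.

Answer: NO — after 5 steps the term is (¬x0 ∧ ¬x0) ∧ (¬x1 ∨ ¬¬x1), not yet normal

Reduction:
  start: ¬((x0 ∧ x0) ∨ (x0 ∨ x0)) ∧ (¬x1 ∨ ¬¬x1)
  step 1: (¬(x0 ∧ x0) ∧ ¬(x0 ∨ x0)) ∧ (¬x1 ∨ ¬¬x1)
  step 2: ((¬x0 ∨ ¬x0) ∧ ¬(x0 ∨ x0)) ∧ (¬x1 ∨ ¬¬x1)
  step 3: (¬x0 ∧ ¬(x0 ∨ x0)) ∧ (¬x1 ∨ ¬¬x1)
  step 4: (¬x0 ∧ (¬x0 ∧ ¬x0)) ∧ (¬x1 ∨ ¬¬x1)
  step 5: (¬x0 ∧ ¬x0) ∧ (¬x1 ∨ ¬¬x1)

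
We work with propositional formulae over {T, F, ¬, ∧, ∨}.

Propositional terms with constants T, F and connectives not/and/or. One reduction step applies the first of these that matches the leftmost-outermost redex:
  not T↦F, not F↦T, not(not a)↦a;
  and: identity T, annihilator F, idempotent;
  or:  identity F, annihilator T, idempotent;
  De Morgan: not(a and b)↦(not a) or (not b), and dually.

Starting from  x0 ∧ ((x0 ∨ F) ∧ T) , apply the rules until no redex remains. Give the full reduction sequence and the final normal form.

  start: x0 ∧ ((x0 ∨ F) ∧ T)
  step 1: x0 ∧ (x0 ∨ F)
  step 2: x0 ∧ x0
  step 3: x0

Answer: normal form = x0  (in 3 steps)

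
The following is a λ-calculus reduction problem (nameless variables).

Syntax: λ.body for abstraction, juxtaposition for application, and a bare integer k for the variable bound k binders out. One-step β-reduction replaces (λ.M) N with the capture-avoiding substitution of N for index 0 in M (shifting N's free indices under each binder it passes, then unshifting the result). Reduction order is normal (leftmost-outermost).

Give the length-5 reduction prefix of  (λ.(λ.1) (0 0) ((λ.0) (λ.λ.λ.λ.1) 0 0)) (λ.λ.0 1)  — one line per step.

Answer: after 5 steps: λ.0 ((λ.λ.λ.1) (λ.λ.0 1))

Reduction:
  start: (λ.(λ.1) (0 0) ((λ.0) (λ.λ.λ.λ.1) 0 0)) (λ.λ.0 1)
  step 1: (λ.λ.λ.0 1) ((λ.λ.0 1) (λ.λ.0 1)) ((λ.0) (λ.λ.λ.λ.1) (λ.λ.0 1) (λ.λ.0 1))
  step 2: (λ.λ.0 1) ((λ.0) (λ.λ.λ.λ.1) (λ.λ.0 1) (λ.λ.0 1))
  step 3: λ.0 ((λ.0) (λ.λ.λ.λ.1) (λ.λ.0 1) (λ.λ.0 1))
  step 4: λ.0 ((λ.λ.λ.λ.1) (λ.λ.0 1) (λ.λ.0 1))
  step 5: λ.0 ((λ.λ.λ.1) (λ.λ.0 1))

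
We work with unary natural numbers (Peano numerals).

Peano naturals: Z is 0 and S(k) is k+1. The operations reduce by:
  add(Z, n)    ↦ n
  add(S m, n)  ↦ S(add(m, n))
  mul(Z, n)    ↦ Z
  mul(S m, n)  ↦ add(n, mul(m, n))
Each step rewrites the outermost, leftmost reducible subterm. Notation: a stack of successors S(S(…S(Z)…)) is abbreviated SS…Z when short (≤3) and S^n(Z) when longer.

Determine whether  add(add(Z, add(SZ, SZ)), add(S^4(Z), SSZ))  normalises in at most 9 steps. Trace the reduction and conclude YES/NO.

  start: add(add(Z, add(SZ, SZ)), add(S^4(Z), SSZ))
  →1  add(add(SZ, SZ), add(S^4(Z), SSZ))
  →2  add(S(add(Z, SZ)), add(S^4(Z), SSZ))
  →3  S(add(add(Z, SZ), add(S^4(Z), SSZ)))
  →4  S(add(SZ, add(S^4(Z), SSZ)))
  →5  S(S(add(Z, add(S^4(Z), SSZ))))
  →6  S(S(add(S^4(Z), SSZ)))
  →7  S(S(S(add(SSSZ, SSZ))))
  →8  S(S(S(S(add(SSZ, SSZ)))))
  →9  S(S(S(S(S(add(SZ, SSZ))))))

Answer: NO — after 9 steps the term is S(S(S(S(S(add(SZ, SSZ)))))), not yet normal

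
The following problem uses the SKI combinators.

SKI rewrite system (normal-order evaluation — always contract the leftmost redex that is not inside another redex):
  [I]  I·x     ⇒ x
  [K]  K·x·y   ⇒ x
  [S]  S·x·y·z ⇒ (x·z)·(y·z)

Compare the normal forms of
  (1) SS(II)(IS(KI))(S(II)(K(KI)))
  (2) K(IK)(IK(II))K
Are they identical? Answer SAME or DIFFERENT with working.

Answer: DIFFERENT — A ⇓ I, B ⇓ KK

Working:
Term A:
  start: SS(II)(IS(KI))(S(II)(K(KI)))
  [1] S(IS(KI))(II(IS(KI)))(S(II)(K(KI)))
  [2] IS(KI)(S(II)(K(KI)))(II(IS(KI))(S(II)(K(KI))))
  [3] S(KI)(S(II)(K(KI)))(II(IS(KI))(S(II)(K(KI))))
  [4] KI(II(IS(KI))(S(II)(K(KI))))(S(II)(K(KI))(II(IS(KI))(S(II)(K(KI)))))
  [5] I(S(II)(K(KI))(II(IS(KI))(S(II)(K(KI)))))
  [6] S(II)(K(KI))(II(IS(KI))(S(II)(K(KI))))
  [7] II(II(IS(KI))(S(II)(K(KI))))(K(KI)(II(IS(KI))(S(II)(K(KI)))))
  [8] I(II(IS(KI))(S(II)(K(KI))))(K(KI)(II(IS(KI))(S(II)(K(KI)))))
  [9] II(IS(KI))(S(II)(K(KI)))(K(KI)(II(IS(KI))(S(II)(K(KI)))))
  [10] I(IS(KI))(S(II)(K(KI)))(K(KI)(II(IS(KI))(S(II)(K(KI)))))
  [11] IS(KI)(S(II)(K(KI)))(K(KI)(II(IS(KI))(S(II)(K(KI)))))
  [12] S(KI)(S(II)(K(KI)))(K(KI)(II(IS(KI))(S(II)(K(KI)))))
  [13] KI(K(KI)(II(IS(KI))(S(II)(K(KI)))))(S(II)(K(KI))(K(KI)(II(IS(KI))(S(II)(K(KI))))))
  [14] I(S(II)(K(KI))(K(KI)(II(IS(KI))(S(II)(K(KI))))))
  [15] S(II)(K(KI))(K(KI)(II(IS(KI))(S(II)(K(KI)))))
  [16] II(K(KI)(II(IS(KI))(S(II)(K(KI)))))(K(KI)(K(KI)(II(IS(KI))(S(II)(K(KI))))))
  [17] I(K(KI)(II(IS(KI))(S(II)(K(KI)))))(K(KI)(K(KI)(II(IS(KI))(S(II)(K(KI))))))
  [18] K(KI)(II(IS(KI))(S(II)(K(KI))))(K(KI)(K(KI)(II(IS(KI))(S(II)(K(KI))))))
  [19] KI(K(KI)(K(KI)(II(IS(KI))(S(II)(K(KI))))))
  [20] I

Term B:
  start: K(IK)(IK(II))K
  [1] IKK
  [2] KK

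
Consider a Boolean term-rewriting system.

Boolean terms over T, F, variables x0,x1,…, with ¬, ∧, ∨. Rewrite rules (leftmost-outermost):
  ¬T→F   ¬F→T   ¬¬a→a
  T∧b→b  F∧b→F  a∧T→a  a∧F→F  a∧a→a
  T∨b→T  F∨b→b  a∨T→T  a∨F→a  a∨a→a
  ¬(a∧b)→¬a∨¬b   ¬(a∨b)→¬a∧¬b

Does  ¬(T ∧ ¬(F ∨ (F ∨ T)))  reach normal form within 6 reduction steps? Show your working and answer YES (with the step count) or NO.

Answer: YES — reaches normal form T in 6 ≤ 6 steps

Derivation:
  start: ¬(T ∧ ¬(F ∨ (F ∨ T)))
  →1  ¬T ∨ ¬¬(F ∨ (F ∨ T))
  →2  F ∨ ¬¬(F ∨ (F ∨ T))
  →3  ¬¬(F ∨ (F ∨ T))
  →4  F ∨ (F ∨ T)
  →5  F ∨ T
  →6  T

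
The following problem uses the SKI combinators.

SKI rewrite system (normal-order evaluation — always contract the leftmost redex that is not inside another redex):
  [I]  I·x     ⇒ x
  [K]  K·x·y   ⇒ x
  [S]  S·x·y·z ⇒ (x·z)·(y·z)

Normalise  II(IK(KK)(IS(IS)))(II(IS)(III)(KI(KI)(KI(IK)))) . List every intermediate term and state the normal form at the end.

Answer: normal form = K  (in 5 steps)

Derivation:
  start: II(IK(KK)(IS(IS)))(II(IS)(III)(KI(KI)(KI(IK))))
  →1  I(IK(KK)(IS(IS)))(II(IS)(III)(KI(KI)(KI(IK))))
  →2  IK(KK)(IS(IS))(II(IS)(III)(KI(KI)(KI(IK))))
  →3  K(KK)(IS(IS))(II(IS)(III)(KI(KI)(KI(IK))))
  →4  KK(II(IS)(III)(KI(KI)(KI(IK))))
  →5  K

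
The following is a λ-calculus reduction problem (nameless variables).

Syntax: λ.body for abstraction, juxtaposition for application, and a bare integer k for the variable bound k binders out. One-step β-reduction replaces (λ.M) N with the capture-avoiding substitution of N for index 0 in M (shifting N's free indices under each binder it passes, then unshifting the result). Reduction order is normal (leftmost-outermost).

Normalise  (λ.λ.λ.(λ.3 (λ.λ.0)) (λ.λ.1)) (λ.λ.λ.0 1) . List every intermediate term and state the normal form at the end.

Answer: normal form = λ.λ.λ.λ.0 1  (in 3 steps)

Working:
  start: (λ.λ.λ.(λ.3 (λ.λ.0)) (λ.λ.1)) (λ.λ.λ.0 1)
  [1] λ.λ.(λ.(λ.λ.λ.0 1) (λ.λ.0)) (λ.λ.1)
  [2] λ.λ.(λ.λ.λ.0 1) (λ.λ.0)
  [3] λ.λ.λ.λ.0 1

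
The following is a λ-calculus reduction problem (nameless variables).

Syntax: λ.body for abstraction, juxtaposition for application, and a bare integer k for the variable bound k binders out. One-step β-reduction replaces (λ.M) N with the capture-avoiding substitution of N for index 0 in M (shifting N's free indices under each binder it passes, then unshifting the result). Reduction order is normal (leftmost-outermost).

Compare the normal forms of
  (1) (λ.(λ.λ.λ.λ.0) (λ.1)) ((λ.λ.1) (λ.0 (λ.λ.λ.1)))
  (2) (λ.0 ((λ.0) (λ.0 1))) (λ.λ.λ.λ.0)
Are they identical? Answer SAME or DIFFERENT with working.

Answer: SAME — A ⇓ λ.λ.λ.0, B ⇓ λ.λ.λ.0

Working:
Term A:
  start: (λ.(λ.λ.λ.λ.0) (λ.1)) ((λ.λ.1) (λ.0 (λ.λ.λ.1)))
  →1  (λ.λ.λ.λ.0) (λ.(λ.λ.1) (λ.0 (λ.λ.λ.1)))
  →2  λ.λ.λ.0

Term B:
  start: (λ.0 ((λ.0) (λ.0 1))) (λ.λ.λ.λ.0)
  →1  (λ.λ.λ.λ.0) ((λ.0) (λ.0 (λ.λ.λ.λ.0)))
  →2  λ.λ.λ.0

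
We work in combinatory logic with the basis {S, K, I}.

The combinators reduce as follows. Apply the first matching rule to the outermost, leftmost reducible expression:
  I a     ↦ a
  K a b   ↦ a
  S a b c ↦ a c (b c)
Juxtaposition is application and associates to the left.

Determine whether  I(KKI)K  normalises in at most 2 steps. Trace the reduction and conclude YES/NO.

Answer: YES — reaches normal form KK in 2 ≤ 2 steps

Derivation:
  start: I(KKI)K
  [1] KKIK
  [2] KK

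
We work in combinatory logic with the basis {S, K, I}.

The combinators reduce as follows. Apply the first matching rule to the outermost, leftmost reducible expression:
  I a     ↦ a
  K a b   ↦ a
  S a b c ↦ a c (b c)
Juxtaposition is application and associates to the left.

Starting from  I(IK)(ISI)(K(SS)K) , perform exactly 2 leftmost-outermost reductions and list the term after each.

  start: I(IK)(ISI)(K(SS)K)
  →1  IK(ISI)(K(SS)K)
  →2  K(ISI)(K(SS)K)

Answer: after 2 steps: K(ISI)(K(SS)K)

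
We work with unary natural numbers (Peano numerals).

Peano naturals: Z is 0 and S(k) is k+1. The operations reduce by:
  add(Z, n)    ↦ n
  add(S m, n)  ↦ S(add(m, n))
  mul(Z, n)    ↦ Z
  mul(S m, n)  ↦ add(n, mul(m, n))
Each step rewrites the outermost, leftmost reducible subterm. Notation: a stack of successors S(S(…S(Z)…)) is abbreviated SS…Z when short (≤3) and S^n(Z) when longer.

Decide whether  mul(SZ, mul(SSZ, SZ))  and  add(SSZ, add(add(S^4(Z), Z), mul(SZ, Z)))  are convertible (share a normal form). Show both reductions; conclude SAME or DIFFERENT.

Term A:
  start: mul(SZ, mul(SSZ, SZ))
  step 1: add(mul(SSZ, SZ), mul(Z, mul(SSZ, SZ)))
  step 2: add(add(SZ, mul(SZ, SZ)), mul(Z, mul(SSZ, SZ)))
  step 3: add(S(add(Z, mul(SZ, SZ))), mul(Z, mul(SSZ, SZ)))
  step 4: S(add(add(Z, mul(SZ, SZ)), mul(Z, mul(SSZ, SZ))))
  step 5: S(add(mul(SZ, SZ), mul(Z, mul(SSZ, SZ))))
  step 6: S(add(add(SZ, mul(Z, SZ)), mul(Z, mul(SSZ, SZ))))
  step 7: S(add(S(add(Z, mul(Z, SZ))), mul(Z, mul(SSZ, SZ))))
  step 8: S(S(add(add(Z, mul(Z, SZ)), mul(Z, mul(SSZ, SZ)))))
  step 9: S(S(add(mul(Z, SZ), mul(Z, mul(SSZ, SZ)))))
  step 10: S(S(add(Z, mul(Z, mul(SSZ, SZ)))))
  step 11: S(S(mul(Z, mul(SSZ, SZ))))
  step 12: SSZ

Term B:
  start: add(SSZ, add(add(S^4(Z), Z), mul(SZ, Z)))
  step 1: S(add(SZ, add(add(S^4(Z), Z), mul(SZ, Z))))
  step 2: S(S(add(Z, add(add(S^4(Z), Z), mul(SZ, Z)))))
  step 3: S(S(add(add(S^4(Z), Z), mul(SZ, Z))))
  step 4: S(S(add(S(add(SSSZ, Z)), mul(SZ, Z))))
  step 5: S(S(S(add(add(SSSZ, Z), mul(SZ, Z)))))
  step 6: S(S(S(add(S(add(SSZ, Z)), mul(SZ, Z)))))
  step 7: S(S(S(S(add(add(SSZ, Z), mul(SZ, Z))))))
  step 8: S(S(S(S(add(S(add(SZ, Z)), mul(SZ, Z))))))
  step 9: S(S(S(S(S(add(add(SZ, Z), mul(SZ, Z)))))))
  step 10: S(S(S(S(S(add(S(add(Z, Z)), mul(SZ, Z)))))))
  step 11: S(S(S(S(S(S(add(add(Z, Z), mul(SZ, Z))))))))
  step 12: S(S(S(S(S(S(add(Z, mul(SZ, Z))))))))
  step 13: S(S(S(S(S(S(mul(SZ, Z)))))))
  step 14: S(S(S(S(S(S(add(Z, mul(Z, Z))))))))
  step 15: S(S(S(S(S(S(mul(Z, Z)))))))
  step 16: S^6(Z)

Answer: DIFFERENT — A ⇓ SSZ, B ⇓ S^6(Z)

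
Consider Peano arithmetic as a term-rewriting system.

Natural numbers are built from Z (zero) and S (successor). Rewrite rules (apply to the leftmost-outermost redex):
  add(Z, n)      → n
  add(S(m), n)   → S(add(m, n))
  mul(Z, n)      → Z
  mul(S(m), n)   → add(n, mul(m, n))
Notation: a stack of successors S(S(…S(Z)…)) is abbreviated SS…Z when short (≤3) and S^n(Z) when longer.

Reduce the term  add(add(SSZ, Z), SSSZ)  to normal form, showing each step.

Answer: normal form = S^5(Z)  (in 6 steps)

Working:
  start: add(add(SSZ, Z), SSSZ)
  step 1: add(S(add(SZ, Z)), SSSZ)
  step 2: S(add(add(SZ, Z), SSSZ))
  step 3: S(add(S(add(Z, Z)), SSSZ))
  step 4: S(S(add(add(Z, Z), SSSZ)))
  step 5: S(S(add(Z, SSSZ)))
  step 6: S^5(Z)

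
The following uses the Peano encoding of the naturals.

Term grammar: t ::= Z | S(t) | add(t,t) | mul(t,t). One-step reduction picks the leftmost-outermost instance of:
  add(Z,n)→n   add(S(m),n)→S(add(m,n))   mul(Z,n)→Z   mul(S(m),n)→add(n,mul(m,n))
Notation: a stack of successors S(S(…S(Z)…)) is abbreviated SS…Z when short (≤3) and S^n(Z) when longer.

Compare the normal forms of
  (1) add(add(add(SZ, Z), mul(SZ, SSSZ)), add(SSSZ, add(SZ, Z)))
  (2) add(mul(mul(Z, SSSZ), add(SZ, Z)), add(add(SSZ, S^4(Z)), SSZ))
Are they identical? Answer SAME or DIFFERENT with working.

Answer: SAME — A ⇓ S^8(Z), B ⇓ S^8(Z)

Derivation:
Term A:
  start: add(add(add(SZ, Z), mul(SZ, SSSZ)), add(SSSZ, add(SZ, Z)))
  step 1: add(add(S(add(Z, Z)), mul(SZ, SSSZ)), add(SSSZ, add(SZ, Z)))
  step 2: add(S(add(add(Z, Z), mul(SZ, SSSZ))), add(SSSZ, add(SZ, Z)))
  step 3: S(add(add(add(Z, Z), mul(SZ, SSSZ)), add(SSSZ, add(SZ, Z))))
  step 4: S(add(add(Z, mul(SZ, SSSZ)), add(SSSZ, add(SZ, Z))))
  step 5: S(add(mul(SZ, SSSZ), add(SSSZ, add(SZ, Z))))
  step 6: S(add(add(SSSZ, mul(Z, SSSZ)), add(SSSZ, add(SZ, Z))))
  step 7: S(add(S(add(SSZ, mul(Z, SSSZ))), add(SSSZ, add(SZ, Z))))
  step 8: S(S(add(add(SSZ, mul(Z, SSSZ)), add(SSSZ, add(SZ, Z)))))
  step 9: S(S(add(S(add(SZ, mul(Z, SSSZ))), add(SSSZ, add(SZ, Z)))))
  step 10: S(S(S(add(add(SZ, mul(Z, SSSZ)), add(SSSZ, add(SZ, Z))))))
  step 11: S(S(S(add(S(add(Z, mul(Z, SSSZ))), add(SSSZ, add(SZ, Z))))))
  step 12: S(S(S(S(add(add(Z, mul(Z, SSSZ)), add(SSSZ, add(SZ, Z)))))))
  step 13: S(S(S(S(add(mul(Z, SSSZ), add(SSSZ, add(SZ, Z)))))))
  step 14: S(S(S(S(add(Z, add(SSSZ, add(SZ, Z)))))))
  step 15: S(S(S(S(add(SSSZ, add(SZ, Z))))))
  step 16: S(S(S(S(S(add(SSZ, add(SZ, Z)))))))
  step 17: S(S(S(S(S(S(add(SZ, add(SZ, Z))))))))
  step 18: S(S(S(S(S(S(S(add(Z, add(SZ, Z)))))))))
  step 19: S(S(S(S(S(S(S(add(SZ, Z))))))))
  step 20: S(S(S(S(S(S(S(S(add(Z, Z)))))))))
  step 21: S^8(Z)

Term B:
  start: add(mul(mul(Z, SSSZ), add(SZ, Z)), add(add(SSZ, S^4(Z)), SSZ))
  step 1: add(mul(Z, add(SZ, Z)), add(add(SSZ, S^4(Z)), SSZ))
  step 2: add(Z, add(add(SSZ, S^4(Z)), SSZ))
  step 3: add(add(SSZ, S^4(Z)), SSZ)
  step 4: add(S(add(SZ, S^4(Z))), SSZ)
  step 5: S(add(add(SZ, S^4(Z)), SSZ))
  step 6: S(add(S(add(Z, S^4(Z))), SSZ))
  step 7: S(S(add(add(Z, S^4(Z)), SSZ)))
  step 8: S(S(add(S^4(Z), SSZ)))
  step 9: S(S(S(add(SSSZ, SSZ))))
  step 10: S(S(S(S(add(SSZ, SSZ)))))
  step 11: S(S(S(S(S(add(SZ, SSZ))))))
  step 12: S(S(S(S(S(S(add(Z, SSZ)))))))
  step 13: S^8(Z)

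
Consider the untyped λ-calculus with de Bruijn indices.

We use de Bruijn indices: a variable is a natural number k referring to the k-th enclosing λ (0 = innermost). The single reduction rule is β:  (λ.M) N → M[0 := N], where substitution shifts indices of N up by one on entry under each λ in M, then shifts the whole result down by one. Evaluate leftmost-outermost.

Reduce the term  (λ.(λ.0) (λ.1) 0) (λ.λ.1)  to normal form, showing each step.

Answer: normal form = λ.λ.1  (in 3 steps)

Working:
  start: (λ.(λ.0) (λ.1) 0) (λ.λ.1)
  [1] (λ.0) (λ.λ.λ.1) (λ.λ.1)
  [2] (λ.λ.λ.1) (λ.λ.1)
  [3] λ.λ.1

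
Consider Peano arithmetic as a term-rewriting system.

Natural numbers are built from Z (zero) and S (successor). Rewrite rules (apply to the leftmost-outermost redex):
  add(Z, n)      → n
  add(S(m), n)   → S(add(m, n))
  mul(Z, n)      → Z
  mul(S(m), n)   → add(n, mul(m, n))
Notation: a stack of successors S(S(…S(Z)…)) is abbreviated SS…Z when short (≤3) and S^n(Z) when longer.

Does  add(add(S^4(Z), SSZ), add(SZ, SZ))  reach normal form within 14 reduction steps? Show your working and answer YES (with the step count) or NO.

Answer: YES — reaches normal form S^8(Z) in 14 ≤ 14 steps

Derivation:
  start: add(add(S^4(Z), SSZ), add(SZ, SZ))
  [1] add(S(add(SSSZ, SSZ)), add(SZ, SZ))
  [2] S(add(add(SSSZ, SSZ), add(SZ, SZ)))
  [3] S(add(S(add(SSZ, SSZ)), add(SZ, SZ)))
  [4] S(S(add(add(SSZ, SSZ), add(SZ, SZ))))
  [5] S(S(add(S(add(SZ, SSZ)), add(SZ, SZ))))
  [6] S(S(S(add(add(SZ, SSZ), add(SZ, SZ)))))
  [7] S(S(S(add(S(add(Z, SSZ)), add(SZ, SZ)))))
  [8] S(S(S(S(add(add(Z, SSZ), add(SZ, SZ))))))
  [9] S(S(S(S(add(SSZ, add(SZ, SZ))))))
  [10] S(S(S(S(S(add(SZ, add(SZ, SZ)))))))
  [11] S(S(S(S(S(S(add(Z, add(SZ, SZ))))))))
  [12] S(S(S(S(S(S(add(SZ, SZ)))))))
  [13] S(S(S(S(S(S(S(add(Z, SZ))))))))
  [14] S^8(Z)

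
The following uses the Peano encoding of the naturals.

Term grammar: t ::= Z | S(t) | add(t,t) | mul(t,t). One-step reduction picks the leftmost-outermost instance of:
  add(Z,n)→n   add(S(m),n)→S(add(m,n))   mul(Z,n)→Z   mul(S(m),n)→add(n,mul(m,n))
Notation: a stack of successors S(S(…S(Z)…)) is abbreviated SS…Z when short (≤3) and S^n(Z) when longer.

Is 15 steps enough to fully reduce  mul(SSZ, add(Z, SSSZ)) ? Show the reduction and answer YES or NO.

Answer: YES — reaches normal form S^6(Z) in 13 ≤ 15 steps

Working:
  start: mul(SSZ, add(Z, SSSZ))
  [1] add(add(Z, SSSZ), mul(SZ, add(Z, SSSZ)))
  [2] add(SSSZ, mul(SZ, add(Z, SSSZ)))
  [3] S(add(SSZ, mul(SZ, add(Z, SSSZ))))
  [4] S(S(add(SZ, mul(SZ, add(Z, SSSZ)))))
  [5] S(S(S(add(Z, mul(SZ, add(Z, SSSZ))))))
  [6] S(S(S(mul(SZ, add(Z, SSSZ)))))
  [7] S(S(S(add(add(Z, SSSZ), mul(Z, add(Z, SSSZ))))))
  [8] S(S(S(add(SSSZ, mul(Z, add(Z, SSSZ))))))
  [9] S(S(S(S(add(SSZ, mul(Z, add(Z, SSSZ)))))))
  [10] S(S(S(S(S(add(SZ, mul(Z, add(Z, SSSZ))))))))
  [11] S(S(S(S(S(S(add(Z, mul(Z, add(Z, SSSZ)))))))))
  [12] S(S(S(S(S(S(mul(Z, add(Z, SSSZ))))))))
  [13] S^6(Z)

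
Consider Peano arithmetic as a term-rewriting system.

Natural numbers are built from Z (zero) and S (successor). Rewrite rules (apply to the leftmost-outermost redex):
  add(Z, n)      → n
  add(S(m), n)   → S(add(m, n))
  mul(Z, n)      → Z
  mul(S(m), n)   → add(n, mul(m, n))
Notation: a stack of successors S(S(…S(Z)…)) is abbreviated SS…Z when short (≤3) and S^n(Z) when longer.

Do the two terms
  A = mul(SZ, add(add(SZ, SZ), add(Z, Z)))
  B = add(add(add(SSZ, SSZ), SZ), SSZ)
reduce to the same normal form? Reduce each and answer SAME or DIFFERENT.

Answer: DIFFERENT — A ⇓ SSZ, B ⇓ S^7(Z)

Reduction:
Term A:
  start: mul(SZ, add(add(SZ, SZ), add(Z, Z)))
  →1  add(add(add(SZ, SZ), add(Z, Z)), mul(Z, add(add(SZ, SZ), add(Z, Z))))
  →2  add(add(S(add(Z, SZ)), add(Z, Z)), mul(Z, add(add(SZ, SZ), add(Z, Z))))
  →3  add(S(add(add(Z, SZ), add(Z, Z))), mul(Z, add(add(SZ, SZ), add(Z, Z))))
  →4  S(add(add(add(Z, SZ), add(Z, Z)), mul(Z, add(add(SZ, SZ), add(Z, Z)))))
  →5  S(add(add(SZ, add(Z, Z)), mul(Z, add(add(SZ, SZ), add(Z, Z)))))
  →6  S(add(S(add(Z, add(Z, Z))), mul(Z, add(add(SZ, SZ), add(Z, Z)))))
  →7  S(S(add(add(Z, add(Z, Z)), mul(Z, add(add(SZ, SZ), add(Z, Z))))))
  →8  S(S(add(add(Z, Z), mul(Z, add(add(SZ, SZ), add(Z, Z))))))
  →9  S(S(add(Z, mul(Z, add(add(SZ, SZ), add(Z, Z))))))
  →10  S(S(mul(Z, add(add(SZ, SZ), add(Z, Z)))))
  →11  SSZ

Term B:
  start: add(add(add(SSZ, SSZ), SZ), SSZ)
  →1  add(add(S(add(SZ, SSZ)), SZ), SSZ)
  →2  add(S(add(add(SZ, SSZ), SZ)), SSZ)
  →3  S(add(add(add(SZ, SSZ), SZ), SSZ))
  →4  S(add(add(S(add(Z, SSZ)), SZ), SSZ))
  →5  S(add(S(add(add(Z, SSZ), SZ)), SSZ))
  →6  S(S(add(add(add(Z, SSZ), SZ), SSZ)))
  →7  S(S(add(add(SSZ, SZ), SSZ)))
  →8  S(S(add(S(add(SZ, SZ)), SSZ)))
  →9  S(S(S(add(add(SZ, SZ), SSZ))))
  →10  S(S(S(add(S(add(Z, SZ)), SSZ))))
  →11  S(S(S(S(add(add(Z, SZ), SSZ)))))
  →12  S(S(S(S(add(SZ, SSZ)))))
  →13  S(S(S(S(S(add(Z, SSZ))))))
  →14  S^7(Z)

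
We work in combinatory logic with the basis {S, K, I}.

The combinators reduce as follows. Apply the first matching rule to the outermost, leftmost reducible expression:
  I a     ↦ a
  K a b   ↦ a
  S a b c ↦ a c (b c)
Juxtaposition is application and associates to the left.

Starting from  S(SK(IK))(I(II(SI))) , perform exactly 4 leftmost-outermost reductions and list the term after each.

  start: S(SK(IK))(I(II(SI)))
  →1  S(SKK)(I(II(SI)))
  →2  S(SKK)(II(SI))
  →3  S(SKK)(I(SI))
  →4  S(SKK)(SI)

Answer: after 4 steps: S(SKK)(SI)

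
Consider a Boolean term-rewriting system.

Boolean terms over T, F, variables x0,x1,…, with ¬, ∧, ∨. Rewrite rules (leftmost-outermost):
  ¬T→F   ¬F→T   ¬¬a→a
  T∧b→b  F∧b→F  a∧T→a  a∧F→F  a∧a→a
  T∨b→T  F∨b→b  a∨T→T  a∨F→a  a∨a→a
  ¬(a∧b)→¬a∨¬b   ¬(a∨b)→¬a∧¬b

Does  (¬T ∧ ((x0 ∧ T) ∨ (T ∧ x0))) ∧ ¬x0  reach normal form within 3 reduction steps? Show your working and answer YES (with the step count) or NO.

Answer: YES — reaches normal form F in 3 ≤ 3 steps

Reduction:
  start: (¬T ∧ ((x0 ∧ T) ∨ (T ∧ x0))) ∧ ¬x0
  step 1: (F ∧ ((x0 ∧ T) ∨ (T ∧ x0))) ∧ ¬x0
  step 2: F ∧ ¬x0
  step 3: F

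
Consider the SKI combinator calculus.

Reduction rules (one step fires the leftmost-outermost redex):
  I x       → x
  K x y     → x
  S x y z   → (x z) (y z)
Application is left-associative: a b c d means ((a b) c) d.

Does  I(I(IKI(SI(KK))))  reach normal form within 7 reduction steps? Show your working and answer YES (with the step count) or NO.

  start: I(I(IKI(SI(KK))))
  [1] I(IKI(SI(KK)))
  [2] IKI(SI(KK))
  [3] KI(SI(KK))
  [4] I

Answer: YES — reaches normal form I in 4 ≤ 7 steps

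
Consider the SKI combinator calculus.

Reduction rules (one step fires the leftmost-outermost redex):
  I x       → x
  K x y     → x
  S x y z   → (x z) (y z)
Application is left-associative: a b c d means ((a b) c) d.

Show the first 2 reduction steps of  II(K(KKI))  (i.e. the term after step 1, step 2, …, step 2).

Answer: after 2 steps: K(KKI)

Reduction:
  start: II(K(KKI))
  [1] I(K(KKI))
  [2] K(KKI)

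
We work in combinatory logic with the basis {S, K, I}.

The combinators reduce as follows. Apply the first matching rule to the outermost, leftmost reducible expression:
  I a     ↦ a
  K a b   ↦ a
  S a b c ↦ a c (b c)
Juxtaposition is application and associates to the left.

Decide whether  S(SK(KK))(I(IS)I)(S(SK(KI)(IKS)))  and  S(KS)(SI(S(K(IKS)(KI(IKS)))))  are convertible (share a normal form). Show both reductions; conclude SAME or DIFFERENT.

Answer: SAME — A ⇓ S(KS)(SI(S(KS))), B ⇓ S(KS)(SI(S(KS)))

Reduction:
Term A:
  start: S(SK(KK))(I(IS)I)(S(SK(KI)(IKS)))
  →1  SK(KK)(S(SK(KI)(IKS)))(I(IS)I(S(SK(KI)(IKS))))
  →2  K(S(SK(KI)(IKS)))(KK(S(SK(KI)(IKS))))(I(IS)I(S(SK(KI)(IKS))))
  →3  S(SK(KI)(IKS))(I(IS)I(S(SK(KI)(IKS))))
  →4  S(K(IKS)(KI(IKS)))(I(IS)I(S(SK(KI)(IKS))))
  →5  S(IKS)(I(IS)I(S(SK(KI)(IKS))))
  →6  S(KS)(I(IS)I(S(SK(KI)(IKS))))
  →7  S(KS)(ISI(S(SK(KI)(IKS))))
  →8  S(KS)(SI(S(SK(KI)(IKS))))
  →9  S(KS)(SI(S(K(IKS)(KI(IKS)))))
  →10  S(KS)(SI(S(IKS)))
  →11  S(KS)(SI(S(KS)))

Term B:
  start: S(KS)(SI(S(K(IKS)(KI(IKS)))))
  →1  S(KS)(SI(S(IKS)))
  →2  S(KS)(SI(S(KS)))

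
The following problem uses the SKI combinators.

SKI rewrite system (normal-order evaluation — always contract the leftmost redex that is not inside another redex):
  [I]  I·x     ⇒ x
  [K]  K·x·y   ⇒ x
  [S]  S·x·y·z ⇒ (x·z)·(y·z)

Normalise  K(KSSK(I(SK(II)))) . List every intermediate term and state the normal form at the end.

  start: K(KSSK(I(SK(II))))
  step 1: K(SK(I(SK(II))))
  step 2: K(SK(SK(II)))
  step 3: K(SK(SKI))

Answer: normal form = K(SK(SKI))  (in 3 steps)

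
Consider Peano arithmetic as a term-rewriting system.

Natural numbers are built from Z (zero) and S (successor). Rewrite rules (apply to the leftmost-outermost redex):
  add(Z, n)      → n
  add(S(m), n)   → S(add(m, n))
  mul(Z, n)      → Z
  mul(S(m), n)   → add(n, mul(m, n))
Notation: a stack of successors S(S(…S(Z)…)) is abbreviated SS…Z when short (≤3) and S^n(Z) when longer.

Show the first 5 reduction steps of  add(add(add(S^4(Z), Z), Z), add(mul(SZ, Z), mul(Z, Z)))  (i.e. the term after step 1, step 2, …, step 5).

  start: add(add(add(S^4(Z), Z), Z), add(mul(SZ, Z), mul(Z, Z)))
  step 1: add(add(S(add(SSSZ, Z)), Z), add(mul(SZ, Z), mul(Z, Z)))
  step 2: add(S(add(add(SSSZ, Z), Z)), add(mul(SZ, Z), mul(Z, Z)))
  step 3: S(add(add(add(SSSZ, Z), Z), add(mul(SZ, Z), mul(Z, Z))))
  step 4: S(add(add(S(add(SSZ, Z)), Z), add(mul(SZ, Z), mul(Z, Z))))
  step 5: S(add(S(add(add(SSZ, Z), Z)), add(mul(SZ, Z), mul(Z, Z))))

Answer: after 5 steps: S(add(S(add(add(SSZ, Z), Z)), add(mul(SZ, Z), mul(Z, Z))))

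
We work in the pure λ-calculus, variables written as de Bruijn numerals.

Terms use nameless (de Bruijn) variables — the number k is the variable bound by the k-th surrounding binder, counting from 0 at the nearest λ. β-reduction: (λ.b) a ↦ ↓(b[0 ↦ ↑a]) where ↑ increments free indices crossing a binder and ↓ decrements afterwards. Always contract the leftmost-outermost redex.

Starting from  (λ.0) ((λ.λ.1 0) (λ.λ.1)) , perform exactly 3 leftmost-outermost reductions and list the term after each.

  start: (λ.0) ((λ.λ.1 0) (λ.λ.1))
  [1] (λ.λ.1 0) (λ.λ.1)
  [2] λ.(λ.λ.1) 0
  [3] λ.λ.1

Answer: after 3 steps: λ.λ.1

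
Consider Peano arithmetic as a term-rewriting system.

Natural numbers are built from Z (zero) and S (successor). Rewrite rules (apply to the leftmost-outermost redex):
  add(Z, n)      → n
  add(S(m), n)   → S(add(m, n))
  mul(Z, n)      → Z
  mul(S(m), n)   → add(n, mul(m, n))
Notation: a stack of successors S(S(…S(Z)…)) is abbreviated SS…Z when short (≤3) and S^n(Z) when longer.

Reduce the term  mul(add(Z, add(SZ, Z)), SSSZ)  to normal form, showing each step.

  start: mul(add(Z, add(SZ, Z)), SSSZ)
  step 1: mul(add(SZ, Z), SSSZ)
  step 2: mul(S(add(Z, Z)), SSSZ)
  step 3: add(SSSZ, mul(add(Z, Z), SSSZ))
  step 4: S(add(SSZ, mul(add(Z, Z), SSSZ)))
  step 5: S(S(add(SZ, mul(add(Z, Z), SSSZ))))
  step 6: S(S(S(add(Z, mul(add(Z, Z), SSSZ)))))
  step 7: S(S(S(mul(add(Z, Z), SSSZ))))
  step 8: S(S(S(mul(Z, SSSZ))))
  step 9: SSSZ

Answer: normal form = SSSZ  (in 9 steps)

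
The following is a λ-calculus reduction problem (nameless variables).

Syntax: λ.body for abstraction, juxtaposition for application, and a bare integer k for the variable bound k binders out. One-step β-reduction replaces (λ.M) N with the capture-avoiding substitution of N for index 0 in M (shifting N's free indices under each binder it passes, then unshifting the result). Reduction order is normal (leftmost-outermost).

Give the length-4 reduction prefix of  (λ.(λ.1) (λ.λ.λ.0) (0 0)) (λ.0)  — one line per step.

  start: (λ.(λ.1) (λ.λ.λ.0) (0 0)) (λ.0)
  step 1: (λ.λ.0) (λ.λ.λ.0) ((λ.0) (λ.0))
  step 2: (λ.0) ((λ.0) (λ.0))
  step 3: (λ.0) (λ.0)
  step 4: λ.0

Answer: after 4 steps: λ.0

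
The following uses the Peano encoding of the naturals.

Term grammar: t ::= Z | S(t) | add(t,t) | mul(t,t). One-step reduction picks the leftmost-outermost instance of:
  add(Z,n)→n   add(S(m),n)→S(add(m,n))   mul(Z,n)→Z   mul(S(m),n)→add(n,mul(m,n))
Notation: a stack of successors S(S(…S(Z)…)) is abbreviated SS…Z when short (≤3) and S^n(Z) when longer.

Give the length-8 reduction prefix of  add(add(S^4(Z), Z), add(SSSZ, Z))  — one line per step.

Answer: after 8 steps: S(S(S(S(add(add(Z, Z), add(SSSZ, Z))))))

Reduction:
  start: add(add(S^4(Z), Z), add(SSSZ, Z))
  →1  add(S(add(SSSZ, Z)), add(SSSZ, Z))
  →2  S(add(add(SSSZ, Z), add(SSSZ, Z)))
  →3  S(add(S(add(SSZ, Z)), add(SSSZ, Z)))
  →4  S(S(add(add(SSZ, Z), add(SSSZ, Z))))
  →5  S(S(add(S(add(SZ, Z)), add(SSSZ, Z))))
  →6  S(S(S(add(add(SZ, Z), add(SSSZ, Z)))))
  →7  S(S(S(add(S(add(Z, Z)), add(SSSZ, Z)))))
  →8  S(S(S(S(add(add(Z, Z), add(SSSZ, Z))))))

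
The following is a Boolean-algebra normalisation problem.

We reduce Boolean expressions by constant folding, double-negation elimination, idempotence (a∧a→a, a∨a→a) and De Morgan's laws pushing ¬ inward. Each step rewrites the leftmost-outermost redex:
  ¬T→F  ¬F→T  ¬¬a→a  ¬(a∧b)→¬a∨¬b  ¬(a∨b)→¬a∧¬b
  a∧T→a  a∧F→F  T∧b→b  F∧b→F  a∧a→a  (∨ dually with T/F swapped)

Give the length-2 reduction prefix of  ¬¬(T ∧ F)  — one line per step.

Answer: after 2 steps: F

Derivation:
  start: ¬¬(T ∧ F)
  [1] T ∧ F
  [2] F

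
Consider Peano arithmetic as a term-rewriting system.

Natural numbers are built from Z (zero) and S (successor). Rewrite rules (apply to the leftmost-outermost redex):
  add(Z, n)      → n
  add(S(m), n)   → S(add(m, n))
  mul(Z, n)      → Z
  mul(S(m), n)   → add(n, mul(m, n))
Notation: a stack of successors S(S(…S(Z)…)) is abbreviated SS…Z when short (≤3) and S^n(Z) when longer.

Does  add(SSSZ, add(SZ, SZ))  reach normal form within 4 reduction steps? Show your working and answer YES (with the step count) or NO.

Answer: NO — after 4 steps the term is S(S(S(add(SZ, SZ)))), not yet normal

Derivation:
  start: add(SSSZ, add(SZ, SZ))
  [1] S(add(SSZ, add(SZ, SZ)))
  [2] S(S(add(SZ, add(SZ, SZ))))
  [3] S(S(S(add(Z, add(SZ, SZ)))))
  [4] S(S(S(add(SZ, SZ))))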